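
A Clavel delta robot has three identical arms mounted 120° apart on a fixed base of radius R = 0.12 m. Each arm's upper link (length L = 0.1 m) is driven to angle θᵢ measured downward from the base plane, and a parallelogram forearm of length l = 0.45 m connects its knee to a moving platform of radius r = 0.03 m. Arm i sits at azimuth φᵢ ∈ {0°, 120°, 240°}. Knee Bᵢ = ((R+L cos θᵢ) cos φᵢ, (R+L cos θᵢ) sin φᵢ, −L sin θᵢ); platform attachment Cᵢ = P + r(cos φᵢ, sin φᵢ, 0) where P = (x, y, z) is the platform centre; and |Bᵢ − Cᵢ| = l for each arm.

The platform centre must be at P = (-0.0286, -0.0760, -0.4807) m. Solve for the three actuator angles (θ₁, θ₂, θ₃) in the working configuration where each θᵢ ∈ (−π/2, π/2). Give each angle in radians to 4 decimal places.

arm 1 (φ=0.0°): x'=-0.0286, y'=-0.0760
  A=0.1186, B=-0.4807, C=(l²−L²−A²−y'²−z²)/(2L)=-0.2921
  √(A²+B²)=0.4951;  θ1 = -1.3289+2.2017 ≈ 0.8728
arm 2 (φ=120.0°): x'=-0.0515, y'=0.0628
  A cos θ + B sin θ = C:  0.1415·cos θ + -0.4807·sin θ = -0.3127
  γ=atan2(-0.4807,0.1415)=-1.2845;  ψ=arccos(-0.6240)=2.2447;  θ2=γ+ψ≈0.9602
arm 3 (φ=240.0°): x'=0.0801, y'=0.0132
  A cos θ + B sin θ = C:  0.0099·cos θ + -0.4807·sin θ = -0.1942
  γ=atan2(-0.4807,0.0099)=-1.5502;  ψ=arccos(-0.4040)=1.9866;  θ3=γ+ψ≈0.4364

θ₁ = 0.8728, θ₂ = 0.9602, θ₃ = 0.4364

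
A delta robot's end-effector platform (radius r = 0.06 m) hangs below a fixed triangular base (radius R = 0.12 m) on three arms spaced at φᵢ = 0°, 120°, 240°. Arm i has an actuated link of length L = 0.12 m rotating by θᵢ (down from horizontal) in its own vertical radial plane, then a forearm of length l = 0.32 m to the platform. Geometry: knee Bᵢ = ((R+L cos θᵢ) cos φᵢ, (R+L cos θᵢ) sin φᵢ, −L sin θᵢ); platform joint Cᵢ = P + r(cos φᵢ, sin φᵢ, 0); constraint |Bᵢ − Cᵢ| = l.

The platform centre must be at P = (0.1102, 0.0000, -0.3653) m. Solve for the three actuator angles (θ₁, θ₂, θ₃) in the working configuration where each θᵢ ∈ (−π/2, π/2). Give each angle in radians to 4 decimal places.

θ₁ = 0.4362, θ₂ = 1.1347, θ₃ = 1.1347

arm 1 (φ=0.0°): x'=0.1102, y'=0.0000
  A cos θ + B sin θ = C:  -0.0502·cos θ + -0.3653·sin θ = -0.1999
  θ1 = atan2(B,A) + arccos(C/0.3687) = 0.4362
arm 2 (φ=120.0°): x'=-0.0551, y'=-0.0954
  A=0.1151, B=-0.3653, C=(l²−L²−A²−y'²−z²)/(2L)=-0.2825
  γ=atan2(-0.3653,0.1151)=-1.2656;  ψ=arccos(-0.7376)=2.4003;  θ2=γ+ψ≈1.1347
rotate P by −φ3: (-0.0551, 0.0954, -0.3653)
  A=0.1151, B=-0.3653, C=(l²−L²−A²−y'²−z²)/(2L)=-0.2825
  γ=atan2(-0.3653,0.1151)=-1.2656;  ψ=arccos(-0.7376)=2.4003;  θ3=γ+ψ≈1.1347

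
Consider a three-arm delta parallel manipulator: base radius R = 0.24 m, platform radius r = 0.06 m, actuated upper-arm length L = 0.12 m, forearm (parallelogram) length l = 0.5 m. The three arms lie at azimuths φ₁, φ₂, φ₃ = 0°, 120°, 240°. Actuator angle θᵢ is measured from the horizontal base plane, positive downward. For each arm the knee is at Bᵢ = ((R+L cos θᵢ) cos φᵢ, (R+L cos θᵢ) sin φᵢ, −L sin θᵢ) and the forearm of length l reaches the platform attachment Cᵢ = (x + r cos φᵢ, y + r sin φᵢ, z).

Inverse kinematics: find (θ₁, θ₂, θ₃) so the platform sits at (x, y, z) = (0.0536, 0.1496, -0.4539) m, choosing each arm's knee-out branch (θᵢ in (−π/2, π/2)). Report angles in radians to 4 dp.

arm 1 (φ=0.0°): x'=0.0536, y'=0.1496
  e−x'=0.1264;  (l²−L²−(e−x')²−y'²−z²)/2L = -0.0366
  θ1 = atan2(B,A) + arccos(C/0.4712) = 0.3493
arm 2 (φ=120.0°): x'=0.1028, y'=-0.1212
  e−x'=0.0772;  (l²−L²−(e−x')²−y'²−z²)/2L = 0.0371
  γ=atan2(-0.4539,0.0772)=-1.4022;  ψ=arccos(0.0807)=1.4900;  θ2=γ+ψ≈0.0878
rotate P by −φ3: (-0.1564, -0.0284, -0.4539)
  A cos θ + B sin θ = C:  0.3364·cos θ + -0.4539·sin θ = -0.3515
  √(A²+B²)=0.5649;  θ3 = -0.9331+2.2424 ≈ 1.3093

θ₁ = 0.3493, θ₂ = 0.0878, θ₃ = 1.3093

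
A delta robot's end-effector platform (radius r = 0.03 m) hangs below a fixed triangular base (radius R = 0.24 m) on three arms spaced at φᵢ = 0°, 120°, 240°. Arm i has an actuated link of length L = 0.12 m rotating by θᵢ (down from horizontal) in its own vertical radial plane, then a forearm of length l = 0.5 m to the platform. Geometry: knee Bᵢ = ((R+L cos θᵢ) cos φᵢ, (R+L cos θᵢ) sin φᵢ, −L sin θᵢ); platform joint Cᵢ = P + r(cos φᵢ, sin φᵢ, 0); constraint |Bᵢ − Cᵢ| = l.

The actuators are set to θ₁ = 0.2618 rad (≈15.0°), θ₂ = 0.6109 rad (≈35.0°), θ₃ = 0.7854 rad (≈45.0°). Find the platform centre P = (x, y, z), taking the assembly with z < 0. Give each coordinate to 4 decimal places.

(0.0542, 0.0199, -0.4503)

φ1=0.0°: virtual centre (0.3259, 0.0000, -0.0311), radius l
O2 = (0.3083·cos120.0°, 0.3083·sin120.0°, -0.0688) = (-0.1541, 0.2670, -0.0688)
φ3=240.0°: virtual centre (-0.1474, -0.2553, -0.0849), radius l
|O₂|²−|O₁|² = -0.0074;  |O₃|²−|O₁|² = -0.0130
[-0.9601 0.5340 -0.0755]·P = -0.0074;  [-0.9467 -0.5107 -0.1076]·P = -0.0130
Cramer: x(z) = 0.0108-0.0964z;  y(z) = 0.0055-0.0319z
into |P−O₁|² = l²: 1.0103z² + 0.1225z + -0.1497 = 0;  Δ = 0.6200;  z = -0.4503 or 0.3290 → z<0 root = -0.4503
x = 0.0542, y = 0.0199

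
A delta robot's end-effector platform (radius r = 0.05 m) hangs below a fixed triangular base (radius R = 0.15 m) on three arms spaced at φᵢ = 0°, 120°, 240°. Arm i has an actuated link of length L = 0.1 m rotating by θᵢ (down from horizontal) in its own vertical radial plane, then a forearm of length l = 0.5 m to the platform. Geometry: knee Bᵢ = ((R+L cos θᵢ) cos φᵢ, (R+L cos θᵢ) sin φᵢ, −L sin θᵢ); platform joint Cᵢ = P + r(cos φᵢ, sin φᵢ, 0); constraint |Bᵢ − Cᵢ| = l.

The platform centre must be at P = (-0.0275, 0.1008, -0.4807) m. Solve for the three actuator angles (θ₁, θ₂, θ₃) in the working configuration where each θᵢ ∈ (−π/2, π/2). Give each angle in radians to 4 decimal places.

θ₁ = 0.4360, θ₂ = -0.0878, θ₃ = 0.6107

arm 1 (φ=0.0°): x'=-0.0275, y'=0.1008
  A=0.1275, B=-0.4807, C=(l²−L²−A²−y'²−z²)/(2L)=-0.0874
  γ=atan2(-0.4807,0.1275)=-1.3115;  ψ=arccos(-0.1758)=1.7476;  θ1=γ+ψ≈0.4360
arm 2 (φ=120.0°): x'=0.1010, y'=-0.0266
  A=-0.0010, B=-0.4807, C=(l²−L²−A²−y'²−z²)/(2L)=0.0411
  √(A²+B²)=0.4807;  θ2 = -1.5730+1.4852 ≈ -0.0878
rotate P by −φ3: (-0.0735, -0.0742, -0.4807)
  A=0.1735, B=-0.4807, C=(l²−L²−A²−y'²−z²)/(2L)=-0.1335
  γ=atan2(-0.4807,0.1735)=-1.2243;  ψ=arccos(-0.2612)=1.8351;  θ3=γ+ψ≈0.6107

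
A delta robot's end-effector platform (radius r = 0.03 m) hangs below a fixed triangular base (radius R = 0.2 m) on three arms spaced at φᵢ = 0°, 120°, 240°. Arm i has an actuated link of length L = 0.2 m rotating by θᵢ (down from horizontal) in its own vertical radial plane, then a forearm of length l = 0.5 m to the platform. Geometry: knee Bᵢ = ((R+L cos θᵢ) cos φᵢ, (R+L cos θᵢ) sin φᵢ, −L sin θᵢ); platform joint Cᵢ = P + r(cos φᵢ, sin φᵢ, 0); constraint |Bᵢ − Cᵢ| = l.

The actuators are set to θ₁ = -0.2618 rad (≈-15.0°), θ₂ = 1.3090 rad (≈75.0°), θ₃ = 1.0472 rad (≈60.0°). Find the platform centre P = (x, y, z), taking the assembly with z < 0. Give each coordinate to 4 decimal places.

arm 1 at φ=0.0°: (R−r)+L cos θ1 = 0.3632;  S1 = (0.3632, 0.0000, 0.0518)
S2 = (0.2218·cos120.0°, 0.2218·sin120.0°, -0.1932) = (-0.1109, 0.1921, -0.1932)
arm 3 at φ=240.0°: (R−r)+L cos θ3 = 0.2700;  S3 = (-0.1350, -0.2338, -0.1732)
|S₂|²−|S₁|² = -0.0481;  |S₃|²−|S₁|² = -0.0317
plane₁₂: -0.9481x+0.3841y+-0.4899z = -0.0481
Cramer: x(z) = 0.0420-0.4865z;  y(z) = -0.0216+0.0745z
quadratic in z: (1.2423)z²+(0.2058)z+(-0.1437)=0, √Δ=0.8696 → z ∈ {-0.4329, 0.2672}; z = -0.4329 (taking z<0)
x = 0.2525, y = -0.0539

(0.2525, -0.0539, -0.4329)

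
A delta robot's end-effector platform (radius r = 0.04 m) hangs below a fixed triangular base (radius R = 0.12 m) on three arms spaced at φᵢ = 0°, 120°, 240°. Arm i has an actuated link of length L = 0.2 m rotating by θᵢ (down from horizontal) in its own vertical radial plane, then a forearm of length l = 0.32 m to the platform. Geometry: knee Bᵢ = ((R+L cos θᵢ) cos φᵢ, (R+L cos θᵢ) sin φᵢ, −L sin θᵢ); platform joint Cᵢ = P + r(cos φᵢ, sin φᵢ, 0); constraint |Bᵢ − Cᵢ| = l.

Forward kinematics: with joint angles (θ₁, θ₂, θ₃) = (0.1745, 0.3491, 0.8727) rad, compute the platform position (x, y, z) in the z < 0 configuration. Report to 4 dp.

(0.0627, 0.0698, -0.2619)

φ1=0.0°: virtual centre (0.2770, 0.0000, -0.0347), radius l
S2 = (0.2679·cos120.0°, 0.2679·sin120.0°, -0.0684) = (-0.1340, 0.2320, -0.0684)
φ3=240.0°: virtual centre (-0.1043, -0.1806, -0.1532), radius l
|S₂|²−|S₁|² = -0.0014;  |S₃|²−|S₁|² = -0.0109
plane₁₂: -0.8219x+0.4641y+-0.0674z = -0.0014
Cramer: x(z) = 0.0086-0.2064z;  y(z) = 0.0121-0.2204z
into |P−S₁|² = l²: 1.0912z² + 0.1749z + -0.0290 = 0;  Δ = 0.1573;  z = -0.2619 or 0.1016 → z<0 root = -0.2619
x = 0.0627, y = 0.0698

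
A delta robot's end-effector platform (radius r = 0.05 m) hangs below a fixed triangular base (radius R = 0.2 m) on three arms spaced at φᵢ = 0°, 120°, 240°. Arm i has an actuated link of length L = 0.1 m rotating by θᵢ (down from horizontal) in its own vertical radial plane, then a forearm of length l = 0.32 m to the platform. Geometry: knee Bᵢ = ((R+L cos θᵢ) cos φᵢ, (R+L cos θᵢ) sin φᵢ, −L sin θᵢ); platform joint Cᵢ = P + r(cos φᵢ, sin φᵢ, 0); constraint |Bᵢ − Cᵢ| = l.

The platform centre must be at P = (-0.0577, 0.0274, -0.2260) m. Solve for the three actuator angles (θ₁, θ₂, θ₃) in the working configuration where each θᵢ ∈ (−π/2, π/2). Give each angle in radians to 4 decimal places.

arm 1 (φ=0.0°): x'=-0.0577, y'=0.0274
  e−x'=0.2077;  (l²−L²−(e−x')²−y'²−z²)/2L = -0.0128
  √(A²+B²)=0.3069;  θ1 = -0.8276+1.6126 ≈ 0.7850
φ2=120.0° → target in arm frame (0.0526, 0.0363)
  e−x'=0.0974;  (l²−L²−(e−x')²−y'²−z²)/2L = 0.1526
  γ=atan2(-0.2260,0.0974)=-1.1638;  ψ=arccos(0.6200)=0.9020;  θ2=γ+ψ≈-0.2618
rotate P by −φ3: (0.0051, -0.0637, -0.2260)
  A cos θ + B sin θ = C:  0.1449·cos θ + -0.2260·sin θ = 0.0814
  γ=atan2(-0.2260,0.1449)=-1.0007;  ψ=arccos(0.3032)=1.2627;  θ3=γ+ψ≈0.2620

θ₁ = 0.7850, θ₂ = -0.2618, θ₃ = 0.2620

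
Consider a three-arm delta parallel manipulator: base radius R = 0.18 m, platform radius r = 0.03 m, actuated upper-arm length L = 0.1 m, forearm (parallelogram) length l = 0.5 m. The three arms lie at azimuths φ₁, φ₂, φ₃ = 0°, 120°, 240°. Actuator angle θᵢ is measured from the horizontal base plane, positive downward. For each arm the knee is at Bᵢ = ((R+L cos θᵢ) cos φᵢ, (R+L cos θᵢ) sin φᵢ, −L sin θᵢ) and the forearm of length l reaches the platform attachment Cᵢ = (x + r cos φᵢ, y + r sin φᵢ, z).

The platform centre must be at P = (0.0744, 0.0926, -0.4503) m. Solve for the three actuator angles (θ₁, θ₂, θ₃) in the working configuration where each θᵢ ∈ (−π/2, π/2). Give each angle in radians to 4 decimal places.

arm 1 (φ=0.0°): x'=0.0744, y'=0.0926
  e−x'=0.0756;  (l²−L²−(e−x')²−y'²−z²)/2L = 0.1147
  θ1 = atan2(B,A) + arccos(C/0.4566) = -0.0876
rotate P by −φ2: (0.0430, -0.1107, -0.4503)
  e−x'=0.1070;  (l²−L²−(e−x')²−y'²−z²)/2L = 0.0676
  θ2 = atan2(B,A) + arccos(C/0.4628) = 0.0867
arm 3 (φ=240.0°): x'=-0.1174, y'=0.0181
  A=0.2674, B=-0.4503, C=(l²−L²−A²−y'²−z²)/(2L)=-0.1730
  √(A²+B²)=0.5237;  θ3 = -1.0349+1.9074 ≈ 0.8725

θ₁ = -0.0876, θ₂ = 0.0867, θ₃ = 0.8725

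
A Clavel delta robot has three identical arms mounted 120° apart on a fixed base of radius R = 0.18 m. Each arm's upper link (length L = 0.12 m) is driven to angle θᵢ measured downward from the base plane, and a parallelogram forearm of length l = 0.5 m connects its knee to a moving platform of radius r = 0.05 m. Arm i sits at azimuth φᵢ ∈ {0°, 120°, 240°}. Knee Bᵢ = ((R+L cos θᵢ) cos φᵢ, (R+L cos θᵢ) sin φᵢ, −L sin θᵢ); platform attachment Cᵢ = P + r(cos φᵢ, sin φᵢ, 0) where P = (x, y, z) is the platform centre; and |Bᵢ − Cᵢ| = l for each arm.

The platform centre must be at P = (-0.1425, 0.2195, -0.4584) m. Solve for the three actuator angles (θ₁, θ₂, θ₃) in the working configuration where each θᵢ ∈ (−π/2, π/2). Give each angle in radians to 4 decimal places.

arm 1 (φ=0.0°): x'=-0.1425, y'=0.2195
  e−x'=0.2725;  (l²−L²−(e−x')²−y'²−z²)/2L = -0.4040
  γ=atan2(-0.4584,0.2725)=-1.0345;  ψ=arccos(-0.7576)=2.4305;  θ1=γ+ψ≈1.3960
arm 2 (φ=120.0°): x'=0.2613, y'=0.0137
  A=-0.1313, B=-0.4584, C=(l²−L²−A²−y'²−z²)/(2L)=0.0335
  √(A²+B²)=0.4768;  θ2 = -1.8498+1.5006 ≈ -0.3493
arm 3 (φ=240.0°): x'=-0.1188, y'=-0.2332
  A=0.2488, B=-0.4584, C=(l²−L²−A²−y'²−z²)/(2L)=-0.3784
  θ3 = atan2(B,A) + arccos(C/0.5216) = 1.3091

θ₁ = 1.3960, θ₂ = -0.3493, θ₃ = 1.3091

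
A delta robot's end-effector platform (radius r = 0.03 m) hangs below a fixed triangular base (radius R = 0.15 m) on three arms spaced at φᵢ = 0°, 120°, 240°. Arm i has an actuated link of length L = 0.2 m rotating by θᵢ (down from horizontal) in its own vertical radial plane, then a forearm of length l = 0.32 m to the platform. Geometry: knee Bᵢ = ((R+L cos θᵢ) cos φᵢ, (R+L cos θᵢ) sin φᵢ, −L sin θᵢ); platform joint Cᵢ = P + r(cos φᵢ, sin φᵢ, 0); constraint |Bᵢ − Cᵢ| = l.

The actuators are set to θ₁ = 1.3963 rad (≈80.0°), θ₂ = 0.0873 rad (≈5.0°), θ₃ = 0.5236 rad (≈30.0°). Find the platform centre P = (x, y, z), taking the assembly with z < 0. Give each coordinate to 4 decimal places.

(-0.1612, 0.0378, -0.2306)

O1 = (0.1547·cos0.0°, 0.1547·sin0.0°, -0.1970) = (0.1547, 0.0000, -0.1970)
φ2=120.0°: virtual centre (-0.1596, 0.2765, -0.0174), radius l
O3 = (0.2932·cos240.0°, 0.2932·sin240.0°, -0.1000) = (-0.1466, -0.2539, -0.1000)
|O₂|²−|O₁|² = 0.0395;  |O₃|²−|O₁|² = 0.0332
[-0.6287 0.5529 0.3590]·P = 0.0395;  [-0.6026 -0.5078 0.1939]·P = 0.0332
Cramer: x(z) = -0.0589+0.4438z;  y(z) = 0.0044-0.1448z
sphere 1 gives Az²+Bz+C=0 with A=1.2179, B=0.2030, C=-0.0180;  B²−4AC=0.1287;  roots -0.2306, 0.0639;  negative root z = -0.2306
x = -0.1612, y = 0.0378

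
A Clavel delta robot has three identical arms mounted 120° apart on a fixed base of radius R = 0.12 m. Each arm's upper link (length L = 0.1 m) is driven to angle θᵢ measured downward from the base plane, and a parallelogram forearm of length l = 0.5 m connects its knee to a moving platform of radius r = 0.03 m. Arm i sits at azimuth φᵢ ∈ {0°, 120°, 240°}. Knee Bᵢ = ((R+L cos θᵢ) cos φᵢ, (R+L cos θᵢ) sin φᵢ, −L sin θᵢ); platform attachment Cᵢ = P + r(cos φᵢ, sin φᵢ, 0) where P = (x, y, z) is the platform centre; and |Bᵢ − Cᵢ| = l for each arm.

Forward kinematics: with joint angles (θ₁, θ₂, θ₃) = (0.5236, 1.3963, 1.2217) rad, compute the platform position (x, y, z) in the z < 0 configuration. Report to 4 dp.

(0.1320, -0.0254, -0.5474)

φ1=0.0°: virtual centre (0.1766, 0.0000, -0.0500), radius l
arm 2 at φ=120.0°: ρ2 = 0.1074;  O2 = (-0.0537, 0.0930, -0.0985)
arm 3 at φ=240.0°: ρ3 = 0.1242;  O3 = (-0.0621, -0.1076, -0.0940)
|O₂|²−|O₁|² = -0.0125;  |O₃|²−|O₁|² = -0.0094
linear system: -0.4606x+0.1860y = -0.0125−-0.0970z; -0.4774x+-0.2151y = -0.0094−-0.0879z
det = 0.1879;  x = 0.0236+-0.1981z,  y = -0.0086+0.0308z
quadratic in z: (1.0402)z²+(0.1601)z+(-0.2240)=0, √Δ=0.9786 → z ∈ {-0.5474, 0.3935}; z = -0.5474 (taking z<0)
x = 0.1320, y = -0.0254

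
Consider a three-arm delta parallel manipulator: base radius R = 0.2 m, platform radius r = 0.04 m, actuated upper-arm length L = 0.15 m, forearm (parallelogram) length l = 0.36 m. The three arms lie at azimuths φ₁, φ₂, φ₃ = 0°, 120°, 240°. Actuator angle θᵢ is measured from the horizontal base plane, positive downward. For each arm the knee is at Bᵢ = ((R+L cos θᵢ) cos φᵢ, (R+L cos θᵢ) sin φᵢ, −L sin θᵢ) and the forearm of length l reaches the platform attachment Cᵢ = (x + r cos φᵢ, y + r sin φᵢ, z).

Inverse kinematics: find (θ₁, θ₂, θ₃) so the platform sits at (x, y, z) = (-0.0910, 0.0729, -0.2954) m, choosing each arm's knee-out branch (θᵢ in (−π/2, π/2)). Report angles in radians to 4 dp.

θ₁ = 1.1343, θ₂ = 0.0000, θ₃ = 0.7856

rotate P by −φ1: (-0.0910, 0.0729, -0.2954)
  A cos θ + B sin θ = C:  0.2510·cos θ + -0.2954·sin θ = -0.1616
  γ=atan2(-0.2954,0.2510)=-0.8665;  ψ=arccos(-0.4169)=2.0008;  θ1=γ+ψ≈1.1343
arm 2 (φ=120.0°): x'=0.1086, y'=0.0424
  A cos θ + B sin θ = C:  0.0514·cos θ + -0.2954·sin θ = 0.0514
  √(A²+B²)=0.2998;  θ2 = -1.3986+1.3987 ≈ 0.0000
rotate P by −φ3: (-0.0176, -0.1153, -0.2954)
  A cos θ + B sin θ = C:  0.1776·cos θ + -0.2954·sin θ = -0.0833
  √(A²+B²)=0.3447;  θ3 = -1.0294+1.8150 ≈ 0.7856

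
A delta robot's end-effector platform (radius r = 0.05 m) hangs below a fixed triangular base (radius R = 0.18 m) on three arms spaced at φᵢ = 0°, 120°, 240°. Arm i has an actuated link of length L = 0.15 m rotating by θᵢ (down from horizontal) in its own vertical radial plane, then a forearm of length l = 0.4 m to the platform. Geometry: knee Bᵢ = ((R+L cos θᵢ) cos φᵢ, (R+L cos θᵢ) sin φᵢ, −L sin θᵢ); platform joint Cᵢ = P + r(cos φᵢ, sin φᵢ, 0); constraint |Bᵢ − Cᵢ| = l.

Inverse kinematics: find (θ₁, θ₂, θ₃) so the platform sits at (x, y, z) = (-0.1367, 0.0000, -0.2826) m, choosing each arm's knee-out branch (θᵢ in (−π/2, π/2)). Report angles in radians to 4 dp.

θ₁ = 0.8725, θ₂ = -0.2620, θ₃ = -0.2620

arm 1 (φ=0.0°): x'=-0.1367, y'=0.0000
  e−x'=0.2667;  (l²−L²−(e−x')²−y'²−z²)/2L = -0.0450
  θ1 = atan2(B,A) + arccos(C/0.3886) = 0.8725
φ2=120.0° → target in arm frame (0.0683, 0.1184)
  A cos θ + B sin θ = C:  0.0617·cos θ + -0.2826·sin θ = 0.1327
  θ2 = atan2(B,A) + arccos(C/0.2892) = -0.2620
φ3=240.0° → target in arm frame (0.0684, -0.1184)
  A=0.0616, B=-0.2826, C=(l²−L²−A²−y'²−z²)/(2L)=0.1327
  γ=atan2(-0.2826,0.0616)=-1.3560;  ψ=arccos(0.4589)=1.0940;  θ3=γ+ψ≈-0.2620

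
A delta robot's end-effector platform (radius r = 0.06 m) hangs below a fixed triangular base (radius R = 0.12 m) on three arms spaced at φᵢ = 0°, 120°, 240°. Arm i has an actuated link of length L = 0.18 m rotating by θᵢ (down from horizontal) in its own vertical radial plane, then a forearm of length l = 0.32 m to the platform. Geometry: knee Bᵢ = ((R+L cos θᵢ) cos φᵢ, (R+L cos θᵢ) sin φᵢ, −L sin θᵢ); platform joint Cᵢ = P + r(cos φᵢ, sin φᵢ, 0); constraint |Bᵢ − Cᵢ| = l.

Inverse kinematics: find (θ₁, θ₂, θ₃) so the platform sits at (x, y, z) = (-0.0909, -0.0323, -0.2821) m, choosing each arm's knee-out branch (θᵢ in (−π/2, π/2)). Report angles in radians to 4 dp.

arm 1 (φ=0.0°): x'=-0.0909, y'=-0.0323
  A cos θ + B sin θ = C:  0.1509·cos θ + -0.2821·sin θ = -0.0928
  γ=atan2(-0.2821,0.1509)=-1.0796;  ψ=arccos(-0.2900)=1.8650;  θ1=γ+ψ≈0.7854
arm 2 (φ=120.0°): x'=0.0175, y'=0.0949
  A cos θ + B sin θ = C:  0.0425·cos θ + -0.2821·sin θ = -0.0566
  γ=atan2(-0.2821,0.0425)=-1.4212;  ψ=arccos(-0.1985)=1.7706;  θ2=γ+ψ≈0.3495
φ3=240.0° → target in arm frame (0.0734, -0.0626)
  e−x'=-0.0134;  (l²−L²−(e−x')²−y'²−z²)/2L = -0.0380
  θ3 = atan2(B,A) + arccos(C/0.2824) = 0.0874

θ₁ = 0.7854, θ₂ = 0.3495, θ₃ = 0.0874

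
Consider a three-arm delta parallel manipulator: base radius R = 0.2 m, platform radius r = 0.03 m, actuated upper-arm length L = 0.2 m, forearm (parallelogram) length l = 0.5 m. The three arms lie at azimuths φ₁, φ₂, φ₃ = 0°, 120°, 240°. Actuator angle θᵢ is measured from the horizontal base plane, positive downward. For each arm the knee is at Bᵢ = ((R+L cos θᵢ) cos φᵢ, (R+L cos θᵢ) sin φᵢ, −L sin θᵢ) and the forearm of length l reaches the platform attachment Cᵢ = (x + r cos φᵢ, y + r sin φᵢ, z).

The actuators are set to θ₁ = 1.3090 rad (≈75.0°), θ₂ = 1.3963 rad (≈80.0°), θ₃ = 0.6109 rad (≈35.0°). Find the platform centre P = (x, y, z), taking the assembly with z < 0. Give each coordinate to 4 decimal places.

arm 1 at φ=0.0°: (R−r)+L cos θ1 = 0.2218;  S1 = (0.2218, 0.0000, -0.1932)
arm 2 at φ=120.0°: (R−r)+L cos θ2 = 0.2047;  S2 = (-0.1024, 0.1773, -0.1970)
S3 = (0.3338·cos240.0°, 0.3338·sin240.0°, -0.1147) = (-0.1669, -0.2891, -0.1147)
|S₂|²−|S₁|² = -0.0058;  |S₃|²−|S₁|² = 0.0381
plane₁₂: -0.6482x+0.3546y+-0.0076z = -0.0058
det = 0.6505;  x = -0.0156+0.0788z,  y = -0.0449+0.1654z
into |P−S₁|² = l²: 1.0336z² + 0.3341z + -0.1543 = 0;  Δ = 0.7496;  z = -0.5804 or 0.2572 → z<0 root = -0.5804
x = -0.0614, y = -0.1409

(-0.0614, -0.1409, -0.5804)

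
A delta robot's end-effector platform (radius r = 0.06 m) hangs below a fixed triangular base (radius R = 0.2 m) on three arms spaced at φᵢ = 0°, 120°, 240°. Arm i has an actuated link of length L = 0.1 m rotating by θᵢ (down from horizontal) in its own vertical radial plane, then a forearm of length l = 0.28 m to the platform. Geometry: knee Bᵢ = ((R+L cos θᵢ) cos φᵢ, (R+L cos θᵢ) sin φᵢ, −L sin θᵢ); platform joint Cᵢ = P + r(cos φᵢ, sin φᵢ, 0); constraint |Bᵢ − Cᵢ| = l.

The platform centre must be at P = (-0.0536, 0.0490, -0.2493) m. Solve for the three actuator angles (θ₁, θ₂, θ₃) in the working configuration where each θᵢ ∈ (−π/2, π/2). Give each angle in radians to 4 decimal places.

θ₁ = 1.2221, θ₂ = 0.2619, θ₃ = 0.9602

φ1=0.0° → target in arm frame (-0.0536, 0.0490)
  e−x'=0.1936;  (l²−L²−(e−x')²−y'²−z²)/2L = -0.1682
  θ1 = atan2(B,A) + arccos(C/0.3156) = 1.2221
φ2=120.0° → target in arm frame (0.0692, 0.0219)
  A=0.0708, B=-0.2493, C=(l²−L²−A²−y'²−z²)/(2L)=0.0038
  θ2 = atan2(B,A) + arccos(C/0.2591) = 0.2619
φ3=240.0° → target in arm frame (-0.0156, -0.0709)
  e−x'=0.1556;  (l²−L²−(e−x')²−y'²−z²)/2L = -0.1150
  θ3 = atan2(B,A) + arccos(C/0.2939) = 0.9602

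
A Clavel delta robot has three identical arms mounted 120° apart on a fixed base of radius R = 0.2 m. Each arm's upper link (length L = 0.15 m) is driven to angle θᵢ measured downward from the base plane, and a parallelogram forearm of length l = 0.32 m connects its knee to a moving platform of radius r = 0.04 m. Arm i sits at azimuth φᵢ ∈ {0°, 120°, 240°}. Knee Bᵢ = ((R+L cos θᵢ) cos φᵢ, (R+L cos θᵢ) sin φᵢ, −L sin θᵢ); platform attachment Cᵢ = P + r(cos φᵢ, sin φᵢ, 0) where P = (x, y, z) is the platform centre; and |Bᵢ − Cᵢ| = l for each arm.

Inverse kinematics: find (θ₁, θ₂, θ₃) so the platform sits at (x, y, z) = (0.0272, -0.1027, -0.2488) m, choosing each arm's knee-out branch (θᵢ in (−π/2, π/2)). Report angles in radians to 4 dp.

arm 1 (φ=0.0°): x'=0.0272, y'=-0.1027
  A=0.1328, B=-0.2488, C=(l²−L²−A²−y'²−z²)/(2L)=-0.0339
  √(A²+B²)=0.2820;  θ1 = -1.0805+1.6915 ≈ 0.6110
rotate P by −φ2: (-0.1025, 0.0278, -0.2488)
  A cos θ + B sin θ = C:  0.2625·cos θ + -0.2488·sin θ = -0.1723
  γ=atan2(-0.2488,0.2625)=-0.7585;  ψ=arccos(-0.4765)=2.0674;  θ2=γ+ψ≈1.3089
arm 3 (φ=240.0°): x'=0.0753, y'=0.0749
  e−x'=0.0847;  (l²−L²−(e−x')²−y'²−z²)/2L = 0.0174
  √(A²+B²)=0.2628;  θ3 = -1.2428+1.5045 ≈ 0.2617

θ₁ = 0.6110, θ₂ = 1.3089, θ₃ = 0.2617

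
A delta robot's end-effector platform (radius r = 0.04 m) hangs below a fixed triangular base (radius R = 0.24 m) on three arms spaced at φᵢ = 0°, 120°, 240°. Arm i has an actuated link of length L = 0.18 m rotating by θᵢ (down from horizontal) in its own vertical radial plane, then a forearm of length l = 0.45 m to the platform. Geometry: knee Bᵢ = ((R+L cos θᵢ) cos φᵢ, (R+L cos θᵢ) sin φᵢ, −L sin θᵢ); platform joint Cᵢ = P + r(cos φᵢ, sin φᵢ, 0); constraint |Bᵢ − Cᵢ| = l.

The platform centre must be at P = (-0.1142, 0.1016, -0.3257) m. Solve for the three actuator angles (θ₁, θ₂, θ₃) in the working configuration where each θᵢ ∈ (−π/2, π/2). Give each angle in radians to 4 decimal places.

arm 1 (φ=0.0°): x'=-0.1142, y'=0.1016
  e−x'=0.3142;  (l²−L²−(e−x')²−y'²−z²)/2L = -0.1251
  θ1 = atan2(B,A) + arccos(C/0.4526) = 1.0474
arm 2 (φ=120.0°): x'=0.1451, y'=0.0481
  e−x'=0.0549;  (l²−L²−(e−x')²−y'²−z²)/2L = 0.1630
  √(A²+B²)=0.3303;  θ2 = -1.4038+1.0546 ≈ -0.3492
arm 3 (φ=240.0°): x'=-0.0309, y'=-0.1497
  A cos θ + B sin θ = C:  0.2309·cos θ + -0.3257·sin θ = -0.0325
  √(A²+B²)=0.3992;  θ3 = -0.9541+1.6523 ≈ 0.6982

θ₁ = 1.0474, θ₂ = -0.3492, θ₃ = 0.6982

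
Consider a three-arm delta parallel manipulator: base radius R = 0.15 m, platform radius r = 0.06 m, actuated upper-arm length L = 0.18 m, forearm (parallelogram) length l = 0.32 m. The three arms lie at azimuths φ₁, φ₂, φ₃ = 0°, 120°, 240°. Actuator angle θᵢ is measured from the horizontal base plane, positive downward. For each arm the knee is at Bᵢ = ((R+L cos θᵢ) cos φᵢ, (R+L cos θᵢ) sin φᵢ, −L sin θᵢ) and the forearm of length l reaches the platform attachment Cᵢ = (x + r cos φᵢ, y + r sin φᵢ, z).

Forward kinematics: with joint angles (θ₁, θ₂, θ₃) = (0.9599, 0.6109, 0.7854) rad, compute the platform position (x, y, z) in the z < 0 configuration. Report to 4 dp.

(-0.0468, 0.0252, -0.3576)

φ1=0.0°: virtual centre (0.1932, 0.0000, -0.1474), radius l
S2 = (0.2374·cos120.0°, 0.2374·sin120.0°, -0.1032) = (-0.1187, 0.2056, -0.1032)
arm 3 at φ=240.0°: (R−r)+L cos θ3 = 0.2173;  S3 = (-0.1086, -0.1882, -0.1273)
|S₂|²−|S₁|² = 0.0080;  |S₃|²−|S₁|² = 0.0043
linear system: -0.6239x+0.4113y = 0.0080−0.0884z; -0.6038x+-0.3763y = 0.0043−0.0403z
det = 0.4831;  x = -0.0099+0.1032z,  y = 0.0044+-0.0584z
sphere 1 gives Az²+Bz+C=0 with A=1.0141, B=0.2525, C=-0.0394;  B²−4AC=0.2235;  roots -0.3576, 0.1086;  negative root z = -0.3576
x = -0.0468, y = 0.0252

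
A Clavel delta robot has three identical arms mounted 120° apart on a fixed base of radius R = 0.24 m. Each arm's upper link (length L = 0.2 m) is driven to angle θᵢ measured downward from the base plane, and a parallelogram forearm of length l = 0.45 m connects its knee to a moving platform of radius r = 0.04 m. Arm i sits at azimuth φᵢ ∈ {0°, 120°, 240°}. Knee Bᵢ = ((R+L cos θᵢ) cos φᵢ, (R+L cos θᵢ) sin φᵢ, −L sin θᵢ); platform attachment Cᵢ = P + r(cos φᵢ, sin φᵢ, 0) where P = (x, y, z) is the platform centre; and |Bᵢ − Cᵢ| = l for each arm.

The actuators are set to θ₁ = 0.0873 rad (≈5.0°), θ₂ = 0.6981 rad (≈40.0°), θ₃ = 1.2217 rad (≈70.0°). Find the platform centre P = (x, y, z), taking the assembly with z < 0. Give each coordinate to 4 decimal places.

(0.1311, 0.0826, -0.3693)

φ1=0.0°: virtual centre (0.3992, 0.0000, -0.0174), radius l
centre 2 = (0.3532·cos120.0°, 0.3532·sin120.0°, -0.1286) = (-0.1766, 0.3059, -0.1286)
centre 3 = (0.2684·cos240.0°, 0.2684·sin240.0°, -0.1879) = (-0.1342, -0.2324, -0.1879)
|centre ₂|²−|centre ₁|² = -0.0184;  |centre ₃|²−|centre ₁|² = -0.0523
linear system: -1.1517x+0.6118y = -0.0184−-0.2222z; -1.0669x+-0.4649y = -0.0523−-0.3410z
Cramer: x(z) = 0.0341-0.2625z;  y(z) = 0.0342-0.1310z
sphere 1 gives Az²+Bz+C=0 with A=1.0861, B=0.2176, C=-0.0677;  B²−4AC=0.3416;  roots -0.3693, 0.1689;  negative root z = -0.3693
x = 0.1311, y = 0.0826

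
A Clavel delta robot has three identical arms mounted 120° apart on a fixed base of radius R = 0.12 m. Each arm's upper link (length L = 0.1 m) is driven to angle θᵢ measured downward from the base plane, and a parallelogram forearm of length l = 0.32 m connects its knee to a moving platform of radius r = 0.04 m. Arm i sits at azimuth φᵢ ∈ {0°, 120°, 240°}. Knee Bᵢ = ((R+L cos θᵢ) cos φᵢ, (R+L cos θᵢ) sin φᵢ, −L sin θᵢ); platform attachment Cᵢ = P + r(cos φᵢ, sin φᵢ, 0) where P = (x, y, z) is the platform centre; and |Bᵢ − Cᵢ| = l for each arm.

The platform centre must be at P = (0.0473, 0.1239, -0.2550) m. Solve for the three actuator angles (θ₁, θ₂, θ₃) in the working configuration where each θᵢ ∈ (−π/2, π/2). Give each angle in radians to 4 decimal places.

rotate P by −φ1: (0.0473, 0.1239, -0.2550)
  e−x'=0.0327;  (l²−L²−(e−x')²−y'²−z²)/2L = 0.0548
  θ1 = atan2(B,A) + arccos(C/0.2571) = -0.0872
φ2=120.0° → target in arm frame (0.0837, -0.1029)
  e−x'=-0.0037;  (l²−L²−(e−x')²−y'²−z²)/2L = 0.0839
  γ=atan2(-0.2550,-0.0037)=-1.5851;  ψ=arccos(0.3288)=1.2358;  θ2=γ+ψ≈-0.3493
arm 3 (φ=240.0°): x'=-0.1310, y'=-0.0210
  A cos θ + B sin θ = C:  0.2110·cos θ + -0.2550·sin θ = -0.0878
  γ=atan2(-0.2550,0.2110)=-0.8797;  ψ=arccos(-0.2654)=1.8394;  θ3=γ+ψ≈0.9597

θ₁ = -0.0872, θ₂ = -0.3493, θ₃ = 0.9597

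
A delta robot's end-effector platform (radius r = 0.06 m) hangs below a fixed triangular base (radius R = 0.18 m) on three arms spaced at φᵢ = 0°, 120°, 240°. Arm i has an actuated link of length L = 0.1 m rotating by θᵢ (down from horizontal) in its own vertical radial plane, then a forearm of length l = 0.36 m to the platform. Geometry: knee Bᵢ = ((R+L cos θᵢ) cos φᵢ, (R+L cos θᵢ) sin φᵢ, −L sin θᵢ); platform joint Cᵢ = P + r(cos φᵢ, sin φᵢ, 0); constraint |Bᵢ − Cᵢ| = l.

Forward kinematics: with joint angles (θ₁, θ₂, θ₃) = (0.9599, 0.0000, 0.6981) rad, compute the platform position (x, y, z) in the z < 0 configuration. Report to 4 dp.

(-0.0701, 0.0652, -0.3351)

arm 1 at φ=0.0°: ρ1 = 0.1774;  S1 = (0.1774, 0.0000, -0.0819)
φ2=120.0°: virtual centre (-0.1100, 0.1905, 0.0000), radius l
arm 3 at φ=240.0°: ρ3 = 0.1966;  S3 = (-0.0983, -0.1703, -0.0643)
eliminate P² terms by subtracting sphere 1 from 2 and 3
[-0.5747 0.3811 0.1638]·P = 0.0102;  [-0.5513 -0.3405 0.0353]·P = 0.0046
det = 0.4058;  x = -0.0129+0.1706z,  y = 0.0074+-0.1726z
sphere 1 gives Az²+Bz+C=0 with A=1.0589, B=0.0964, C=-0.0866;  B²−4AC=0.3762;  roots -0.3351, 0.2441;  negative root z = -0.3351
x = -0.0701, y = 0.0652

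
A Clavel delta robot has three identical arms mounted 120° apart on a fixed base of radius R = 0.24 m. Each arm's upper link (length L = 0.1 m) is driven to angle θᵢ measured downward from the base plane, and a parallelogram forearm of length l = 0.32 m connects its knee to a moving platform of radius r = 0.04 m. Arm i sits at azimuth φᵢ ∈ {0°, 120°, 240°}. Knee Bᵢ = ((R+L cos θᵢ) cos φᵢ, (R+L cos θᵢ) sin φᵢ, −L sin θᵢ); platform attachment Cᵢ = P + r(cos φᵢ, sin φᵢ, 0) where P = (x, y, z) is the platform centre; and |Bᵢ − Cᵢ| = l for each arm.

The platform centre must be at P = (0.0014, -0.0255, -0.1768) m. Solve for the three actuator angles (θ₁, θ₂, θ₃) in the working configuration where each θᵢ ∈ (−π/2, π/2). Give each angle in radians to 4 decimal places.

φ1=0.0° → target in arm frame (0.0014, -0.0255)
  A cos θ + B sin θ = C:  0.1986·cos θ + -0.1768·sin θ = 0.1052
  γ=atan2(-0.1768,0.1986)=-0.7274;  ψ=arccos(0.3958)=1.1638;  θ1=γ+ψ≈0.4364
rotate P by −φ2: (-0.0228, 0.0115, -0.1768)
  A=0.2228, B=-0.1768, C=(l²−L²−A²−y'²−z²)/(2L)=0.0569
  √(A²+B²)=0.2844;  θ2 = -0.6708+1.3694 ≈ 0.6986
arm 3 (φ=240.0°): x'=0.0214, y'=0.0140
  e−x'=0.1786;  (l²−L²−(e−x')²−y'²−z²)/2L = 0.1452
  √(A²+B²)=0.2513;  θ3 = -0.7803+0.9548 ≈ 0.1745

θ₁ = 0.4364, θ₂ = 0.6986, θ₃ = 0.1745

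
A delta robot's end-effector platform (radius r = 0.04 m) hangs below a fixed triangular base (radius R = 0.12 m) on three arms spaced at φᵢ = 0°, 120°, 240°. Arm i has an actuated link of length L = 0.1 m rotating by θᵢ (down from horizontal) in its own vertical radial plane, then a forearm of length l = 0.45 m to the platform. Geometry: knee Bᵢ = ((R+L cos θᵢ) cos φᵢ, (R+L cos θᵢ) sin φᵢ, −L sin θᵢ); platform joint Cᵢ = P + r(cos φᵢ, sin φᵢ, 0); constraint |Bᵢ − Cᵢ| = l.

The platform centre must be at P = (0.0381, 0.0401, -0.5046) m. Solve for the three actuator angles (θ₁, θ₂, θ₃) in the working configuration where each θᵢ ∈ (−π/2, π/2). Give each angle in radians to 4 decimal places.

arm 1 (φ=0.0°): x'=0.0381, y'=0.0401
  A cos θ + B sin θ = C:  0.0419·cos θ + -0.5046·sin θ = -0.3274
  θ1 = atan2(B,A) + arccos(C/0.5063) = 0.7860
φ2=120.0° → target in arm frame (0.0157, -0.0530)
  e−x'=0.0643;  (l²−L²−(e−x')²−y'²−z²)/2L = -0.3454
  √(A²+B²)=0.5087;  θ2 = -1.4440+2.3171 ≈ 0.8731
arm 3 (φ=240.0°): x'=-0.0538, y'=0.0129
  A=0.1338, B=-0.5046, C=(l²−L²−A²−y'²−z²)/(2L)=-0.4009
  √(A²+B²)=0.5220;  θ3 = -1.3116+2.4465 ≈ 1.1349

θ₁ = 0.7860, θ₂ = 0.8731, θ₃ = 1.1349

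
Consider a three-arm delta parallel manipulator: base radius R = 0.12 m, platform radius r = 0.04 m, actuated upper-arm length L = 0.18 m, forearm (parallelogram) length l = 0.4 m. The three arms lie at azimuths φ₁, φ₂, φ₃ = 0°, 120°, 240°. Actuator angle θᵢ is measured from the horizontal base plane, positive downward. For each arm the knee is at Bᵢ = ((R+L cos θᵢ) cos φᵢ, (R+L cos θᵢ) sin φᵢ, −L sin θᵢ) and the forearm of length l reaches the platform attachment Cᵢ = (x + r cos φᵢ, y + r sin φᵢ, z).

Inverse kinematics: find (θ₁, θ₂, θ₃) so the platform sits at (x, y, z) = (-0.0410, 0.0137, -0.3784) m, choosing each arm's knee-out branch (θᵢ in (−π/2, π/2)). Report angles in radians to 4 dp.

rotate P by −φ1: (-0.0410, 0.0137, -0.3784)
  A=0.1210, B=-0.3784, C=(l²−L²−A²−y'²−z²)/(2L)=-0.0845
  γ=atan2(-0.3784,0.1210)=-1.2613;  ψ=arccos(-0.2127)=1.7851;  θ1=γ+ψ≈0.5238
arm 2 (φ=120.0°): x'=0.0324, y'=0.0287
  A cos θ + B sin θ = C:  0.0476·cos θ + -0.3784·sin θ = -0.0519
  γ=atan2(-0.3784,0.0476)=-1.4456;  ψ=arccos(-0.1360)=1.7073;  θ2=γ+ψ≈0.2617
rotate P by −φ3: (0.0086, -0.0424, -0.3784)
  A cos θ + B sin θ = C:  0.0714·cos θ + -0.3784·sin θ = -0.0624
  γ=atan2(-0.3784,0.0714)=-1.3844;  ψ=arccos(-0.1621)=1.7336;  θ3=γ+ψ≈0.3492

θ₁ = 0.5238, θ₂ = 0.2617, θ₃ = 0.3492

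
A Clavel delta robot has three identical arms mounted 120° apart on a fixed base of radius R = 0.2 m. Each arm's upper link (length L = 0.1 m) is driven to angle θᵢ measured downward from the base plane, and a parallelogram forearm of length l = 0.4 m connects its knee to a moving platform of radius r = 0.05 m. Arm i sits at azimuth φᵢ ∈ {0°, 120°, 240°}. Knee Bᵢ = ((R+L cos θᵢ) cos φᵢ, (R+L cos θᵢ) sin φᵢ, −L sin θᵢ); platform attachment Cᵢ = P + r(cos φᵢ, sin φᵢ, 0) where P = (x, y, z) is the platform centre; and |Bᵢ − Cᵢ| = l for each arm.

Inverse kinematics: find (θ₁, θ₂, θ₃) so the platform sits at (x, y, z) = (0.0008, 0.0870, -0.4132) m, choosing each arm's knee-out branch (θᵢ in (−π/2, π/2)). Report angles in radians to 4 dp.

θ₁ = 0.9597, θ₂ = 0.5236, θ₃ = 1.3960

arm 1 (φ=0.0°): x'=0.0008, y'=0.0870
  e−x'=0.1492;  (l²−L²−(e−x')²−y'²−z²)/2L = -0.2528
  θ1 = atan2(B,A) + arccos(C/0.4393) = 0.9597
arm 2 (φ=120.0°): x'=0.0749, y'=-0.0442
  A=0.0751, B=-0.4132, C=(l²−L²−A²−y'²−z²)/(2L)=-0.1416
  θ2 = atan2(B,A) + arccos(C/0.4200) = 0.5236
arm 3 (φ=240.0°): x'=-0.0757, y'=-0.0428
  e−x'=0.2257;  (l²−L²−(e−x')²−y'²−z²)/2L = -0.3676
  √(A²+B²)=0.4708;  θ3 = -1.0708+2.4667 ≈ 1.3960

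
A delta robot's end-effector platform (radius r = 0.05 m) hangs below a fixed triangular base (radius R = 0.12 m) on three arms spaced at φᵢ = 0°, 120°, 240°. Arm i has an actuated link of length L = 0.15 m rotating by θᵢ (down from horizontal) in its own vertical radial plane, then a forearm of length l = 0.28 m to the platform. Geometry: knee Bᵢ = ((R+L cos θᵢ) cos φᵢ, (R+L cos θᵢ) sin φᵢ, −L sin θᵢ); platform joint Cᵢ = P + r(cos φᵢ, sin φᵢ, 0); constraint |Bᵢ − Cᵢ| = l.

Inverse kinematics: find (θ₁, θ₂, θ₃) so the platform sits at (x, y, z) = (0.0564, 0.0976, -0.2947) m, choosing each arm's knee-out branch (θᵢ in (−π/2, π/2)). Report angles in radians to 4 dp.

θ₁ = 0.5234, θ₂ = 0.5238, θ₃ = 1.2218

arm 1 (φ=0.0°): x'=0.0564, y'=0.0976
  e−x'=0.0136;  (l²−L²−(e−x')²−y'²−z²)/2L = -0.1355
  √(A²+B²)=0.2950;  θ1 = -1.5247+2.0481 ≈ 0.5234
φ2=120.0° → target in arm frame (0.0563, -0.0976)
  e−x'=0.0137;  (l²−L²−(e−x')²−y'²−z²)/2L = -0.1356
  γ=atan2(-0.2947,0.0137)=-1.5244;  ψ=arccos(-0.4595)=2.0482;  θ2=γ+ψ≈0.5238
rotate P by −φ3: (-0.1127, 0.0000, -0.2947)
  A cos θ + B sin θ = C:  0.1827·cos θ + -0.2947·sin θ = -0.2145
  √(A²+B²)=0.3468;  θ3 = -1.0158+2.2376 ≈ 1.2218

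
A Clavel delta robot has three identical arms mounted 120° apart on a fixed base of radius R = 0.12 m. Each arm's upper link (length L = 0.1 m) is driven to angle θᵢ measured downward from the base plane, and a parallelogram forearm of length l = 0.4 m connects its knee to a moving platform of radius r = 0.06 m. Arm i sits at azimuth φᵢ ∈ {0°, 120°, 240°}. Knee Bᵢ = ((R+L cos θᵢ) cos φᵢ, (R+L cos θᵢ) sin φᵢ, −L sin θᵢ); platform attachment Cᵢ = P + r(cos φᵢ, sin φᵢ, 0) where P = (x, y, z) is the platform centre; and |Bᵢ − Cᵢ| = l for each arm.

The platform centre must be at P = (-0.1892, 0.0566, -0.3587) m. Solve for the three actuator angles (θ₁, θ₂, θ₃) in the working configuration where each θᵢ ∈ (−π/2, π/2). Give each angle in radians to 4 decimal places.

θ₁ = 1.1347, θ₂ = -0.1743, θ₃ = 0.2620

arm 1 (φ=0.0°): x'=-0.1892, y'=0.0566
  A cos θ + B sin θ = C:  0.2492·cos θ + -0.3587·sin θ = -0.2198
  γ=atan2(-0.3587,0.2492)=-0.9636;  ψ=arccos(-0.5034)=2.0983;  θ1=γ+ψ≈1.1347
rotate P by −φ2: (0.1436, 0.1356, -0.3587)
  e−x'=-0.0836;  (l²−L²−(e−x')²−y'²−z²)/2L = -0.0202
  θ2 = atan2(B,A) + arccos(C/0.3683) = -0.1743
rotate P by −φ3: (0.0456, -0.1922, -0.3587)
  e−x'=0.0144;  (l²−L²−(e−x')²−y'²−z²)/2L = -0.0790
  √(A²+B²)=0.3590;  θ3 = -1.5306+1.7926 ≈ 0.2620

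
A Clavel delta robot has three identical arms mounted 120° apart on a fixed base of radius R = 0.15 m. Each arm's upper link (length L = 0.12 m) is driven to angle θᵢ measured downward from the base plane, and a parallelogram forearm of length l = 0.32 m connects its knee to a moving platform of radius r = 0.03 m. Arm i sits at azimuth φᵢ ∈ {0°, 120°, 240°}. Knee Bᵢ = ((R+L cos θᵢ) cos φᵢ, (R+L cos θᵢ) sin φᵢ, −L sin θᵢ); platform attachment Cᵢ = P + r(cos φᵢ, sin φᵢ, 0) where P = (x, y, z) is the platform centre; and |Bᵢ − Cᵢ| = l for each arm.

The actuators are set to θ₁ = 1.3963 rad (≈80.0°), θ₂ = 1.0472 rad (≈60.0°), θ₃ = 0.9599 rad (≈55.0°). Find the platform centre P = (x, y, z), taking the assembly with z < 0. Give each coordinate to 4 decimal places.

arm 1 at φ=0.0°: (R−r)+L cos θ1 = 0.1408;  centre 1 = (0.1408, 0.0000, -0.1182)
φ2=120.0°: virtual centre (-0.0900, 0.1559, -0.1039), radius l
centre 3 = (0.1888·cos240.0°, 0.1888·sin240.0°, -0.0983) = (-0.0944, -0.1635, -0.0983)
subtract pairs → two planes through P
linear system: -0.4617x+0.3118y = 0.0094−0.0285z; -0.4705x+-0.3271y = 0.0115−0.0398z
Cramer: x(z) = -0.0224+0.0730z;  y(z) = -0.0030+0.0166z
sphere 1 gives Az²+Bz+C=0 with A=1.0056, B=0.2124, C=-0.0618;  B²−4AC=0.2936;  roots -0.3751, 0.1638;  negative root z = -0.3751
x = -0.0498, y = -0.0092

(-0.0498, -0.0092, -0.3751)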